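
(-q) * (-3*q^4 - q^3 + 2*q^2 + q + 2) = 3*q^5 + q^4 - 2*q^3 - q^2 - 2*q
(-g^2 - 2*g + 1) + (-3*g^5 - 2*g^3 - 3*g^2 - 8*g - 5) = -3*g^5 - 2*g^3 - 4*g^2 - 10*g - 4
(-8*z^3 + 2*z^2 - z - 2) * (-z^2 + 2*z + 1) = 8*z^5 - 18*z^4 - 3*z^3 + 2*z^2 - 5*z - 2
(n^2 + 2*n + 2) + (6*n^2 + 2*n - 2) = 7*n^2 + 4*n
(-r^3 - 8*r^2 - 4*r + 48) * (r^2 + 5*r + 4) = -r^5 - 13*r^4 - 48*r^3 - 4*r^2 + 224*r + 192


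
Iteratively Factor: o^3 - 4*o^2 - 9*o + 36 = (o - 4)*(o^2 - 9) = (o - 4)*(o - 3)*(o + 3)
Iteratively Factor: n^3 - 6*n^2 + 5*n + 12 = (n - 3)*(n^2 - 3*n - 4) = (n - 4)*(n - 3)*(n + 1)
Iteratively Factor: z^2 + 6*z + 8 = (z + 4)*(z + 2)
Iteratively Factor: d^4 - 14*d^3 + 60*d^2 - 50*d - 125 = (d - 5)*(d^3 - 9*d^2 + 15*d + 25) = (d - 5)*(d + 1)*(d^2 - 10*d + 25) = (d - 5)^2*(d + 1)*(d - 5)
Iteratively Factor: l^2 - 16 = (l - 4)*(l + 4)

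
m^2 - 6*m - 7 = (m - 7)*(m + 1)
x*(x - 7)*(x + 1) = x^3 - 6*x^2 - 7*x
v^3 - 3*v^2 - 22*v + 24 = (v - 6)*(v - 1)*(v + 4)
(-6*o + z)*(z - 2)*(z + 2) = -6*o*z^2 + 24*o + z^3 - 4*z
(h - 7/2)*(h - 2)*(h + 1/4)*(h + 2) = h^4 - 13*h^3/4 - 39*h^2/8 + 13*h + 7/2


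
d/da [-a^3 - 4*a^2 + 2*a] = -3*a^2 - 8*a + 2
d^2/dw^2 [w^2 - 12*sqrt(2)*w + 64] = 2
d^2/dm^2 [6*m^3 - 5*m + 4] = 36*m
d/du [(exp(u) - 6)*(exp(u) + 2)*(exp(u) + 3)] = (3*exp(2*u) - 2*exp(u) - 24)*exp(u)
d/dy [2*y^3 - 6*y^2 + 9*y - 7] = 6*y^2 - 12*y + 9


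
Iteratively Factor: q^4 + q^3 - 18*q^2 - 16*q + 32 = (q + 2)*(q^3 - q^2 - 16*q + 16) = (q - 1)*(q + 2)*(q^2 - 16) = (q - 1)*(q + 2)*(q + 4)*(q - 4)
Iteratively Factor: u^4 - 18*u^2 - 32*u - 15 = (u + 3)*(u^3 - 3*u^2 - 9*u - 5) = (u - 5)*(u + 3)*(u^2 + 2*u + 1) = (u - 5)*(u + 1)*(u + 3)*(u + 1)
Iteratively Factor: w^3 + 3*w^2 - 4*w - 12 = (w + 3)*(w^2 - 4) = (w + 2)*(w + 3)*(w - 2)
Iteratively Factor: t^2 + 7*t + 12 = (t + 4)*(t + 3)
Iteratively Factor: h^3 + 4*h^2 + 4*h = (h)*(h^2 + 4*h + 4) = h*(h + 2)*(h + 2)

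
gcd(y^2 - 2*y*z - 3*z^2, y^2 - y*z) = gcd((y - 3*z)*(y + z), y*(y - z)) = 1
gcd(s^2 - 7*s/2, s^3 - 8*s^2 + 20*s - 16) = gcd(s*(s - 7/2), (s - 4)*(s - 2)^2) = 1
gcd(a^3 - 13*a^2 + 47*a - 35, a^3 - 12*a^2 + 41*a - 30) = a^2 - 6*a + 5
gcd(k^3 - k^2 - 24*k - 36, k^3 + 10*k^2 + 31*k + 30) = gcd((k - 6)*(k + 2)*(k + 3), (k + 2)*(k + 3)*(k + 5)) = k^2 + 5*k + 6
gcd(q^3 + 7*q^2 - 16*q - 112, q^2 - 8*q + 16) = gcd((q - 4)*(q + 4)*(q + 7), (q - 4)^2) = q - 4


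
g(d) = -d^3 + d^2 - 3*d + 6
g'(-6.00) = -123.00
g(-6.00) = 276.00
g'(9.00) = -228.00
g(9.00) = -669.00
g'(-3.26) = -41.40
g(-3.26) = 61.05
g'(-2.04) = -19.56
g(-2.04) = 24.77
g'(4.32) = -50.35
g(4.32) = -68.92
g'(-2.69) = -30.09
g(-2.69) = 40.77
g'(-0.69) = -5.81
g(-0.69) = 8.87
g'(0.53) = -2.78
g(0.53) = 4.54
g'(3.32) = -29.43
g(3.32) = -29.53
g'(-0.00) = -3.00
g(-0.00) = 6.00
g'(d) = -3*d^2 + 2*d - 3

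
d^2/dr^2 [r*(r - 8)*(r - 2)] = 6*r - 20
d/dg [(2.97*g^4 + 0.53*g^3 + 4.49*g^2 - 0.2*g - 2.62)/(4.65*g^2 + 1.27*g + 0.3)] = (27.621*g^5 + 13.7802*g^4 + 4.9102*g^3 + 7.1093*g^2 + 27.06*g + 3.2674)/(21.6225*g^4 + 11.811*g^3 + 4.4029*g^2 + 0.762*g + 0.09)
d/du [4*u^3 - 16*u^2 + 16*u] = 12*u^2 - 32*u + 16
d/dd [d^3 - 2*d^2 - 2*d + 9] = 3*d^2 - 4*d - 2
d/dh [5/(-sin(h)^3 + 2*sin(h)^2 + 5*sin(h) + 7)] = 5*(3*sin(h)^2 - 4*sin(h) - 5)*cos(h)/(sin(h)^3 - 2*sin(h)^2 - 5*sin(h) - 7)^2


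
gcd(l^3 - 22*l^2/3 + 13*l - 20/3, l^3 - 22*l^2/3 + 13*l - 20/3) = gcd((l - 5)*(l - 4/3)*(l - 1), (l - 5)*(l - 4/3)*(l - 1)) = l^3 - 22*l^2/3 + 13*l - 20/3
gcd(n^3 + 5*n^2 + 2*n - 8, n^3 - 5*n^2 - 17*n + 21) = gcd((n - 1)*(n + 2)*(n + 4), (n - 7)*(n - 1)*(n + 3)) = n - 1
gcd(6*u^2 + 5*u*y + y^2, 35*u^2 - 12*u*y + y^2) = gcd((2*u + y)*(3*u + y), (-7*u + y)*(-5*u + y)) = 1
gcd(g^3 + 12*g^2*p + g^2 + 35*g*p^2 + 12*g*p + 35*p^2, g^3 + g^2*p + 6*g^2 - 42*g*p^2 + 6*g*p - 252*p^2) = g + 7*p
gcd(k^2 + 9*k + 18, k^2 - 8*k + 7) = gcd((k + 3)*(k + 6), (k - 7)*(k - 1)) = 1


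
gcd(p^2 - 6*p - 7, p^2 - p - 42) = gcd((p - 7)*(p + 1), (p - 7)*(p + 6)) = p - 7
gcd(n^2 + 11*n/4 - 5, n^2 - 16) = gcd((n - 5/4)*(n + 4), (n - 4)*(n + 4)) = n + 4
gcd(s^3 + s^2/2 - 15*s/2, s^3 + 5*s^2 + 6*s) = s^2 + 3*s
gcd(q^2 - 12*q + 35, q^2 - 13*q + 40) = q - 5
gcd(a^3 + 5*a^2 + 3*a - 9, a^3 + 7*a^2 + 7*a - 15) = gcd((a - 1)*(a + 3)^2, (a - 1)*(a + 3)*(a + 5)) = a^2 + 2*a - 3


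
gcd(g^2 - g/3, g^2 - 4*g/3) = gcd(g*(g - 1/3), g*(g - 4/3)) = g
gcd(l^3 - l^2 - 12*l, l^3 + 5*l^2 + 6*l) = l^2 + 3*l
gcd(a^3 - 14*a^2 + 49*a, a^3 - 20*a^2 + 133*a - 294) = a^2 - 14*a + 49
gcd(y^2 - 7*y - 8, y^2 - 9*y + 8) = y - 8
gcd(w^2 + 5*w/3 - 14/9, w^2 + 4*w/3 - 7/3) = w + 7/3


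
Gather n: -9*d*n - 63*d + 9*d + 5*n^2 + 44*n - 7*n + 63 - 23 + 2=-54*d + 5*n^2 + n*(37 - 9*d) + 42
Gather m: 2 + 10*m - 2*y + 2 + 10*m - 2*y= 20*m - 4*y + 4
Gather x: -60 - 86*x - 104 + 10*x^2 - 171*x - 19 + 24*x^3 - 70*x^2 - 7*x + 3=24*x^3 - 60*x^2 - 264*x - 180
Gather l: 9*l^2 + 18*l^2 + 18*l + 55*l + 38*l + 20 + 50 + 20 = 27*l^2 + 111*l + 90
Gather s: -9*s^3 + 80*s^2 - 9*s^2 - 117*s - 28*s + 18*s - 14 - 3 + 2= -9*s^3 + 71*s^2 - 127*s - 15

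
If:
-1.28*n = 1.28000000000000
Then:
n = -1.00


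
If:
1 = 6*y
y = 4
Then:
No Solution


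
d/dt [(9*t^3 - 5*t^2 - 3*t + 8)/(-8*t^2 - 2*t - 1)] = (-72*t^4 - 36*t^3 - 41*t^2 + 138*t + 19)/(64*t^4 + 32*t^3 + 20*t^2 + 4*t + 1)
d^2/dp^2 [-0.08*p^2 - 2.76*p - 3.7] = -0.160000000000000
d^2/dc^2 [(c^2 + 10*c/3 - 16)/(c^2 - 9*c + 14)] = 2*(37*c^3 - 270*c^2 + 876*c - 1368)/(3*(c^6 - 27*c^5 + 285*c^4 - 1485*c^3 + 3990*c^2 - 5292*c + 2744))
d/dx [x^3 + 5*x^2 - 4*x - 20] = 3*x^2 + 10*x - 4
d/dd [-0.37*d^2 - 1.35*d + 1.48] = -0.74*d - 1.35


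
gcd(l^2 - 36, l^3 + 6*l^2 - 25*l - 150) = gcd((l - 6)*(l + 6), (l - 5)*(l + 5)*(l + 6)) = l + 6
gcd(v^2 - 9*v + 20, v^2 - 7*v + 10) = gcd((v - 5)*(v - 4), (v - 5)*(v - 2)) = v - 5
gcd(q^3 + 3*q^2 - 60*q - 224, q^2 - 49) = q + 7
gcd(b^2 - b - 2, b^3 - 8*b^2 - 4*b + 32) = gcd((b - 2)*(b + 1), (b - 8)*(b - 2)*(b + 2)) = b - 2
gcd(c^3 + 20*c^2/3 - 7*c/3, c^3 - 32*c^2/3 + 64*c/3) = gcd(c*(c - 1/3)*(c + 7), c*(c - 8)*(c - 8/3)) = c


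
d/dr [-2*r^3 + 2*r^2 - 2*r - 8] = -6*r^2 + 4*r - 2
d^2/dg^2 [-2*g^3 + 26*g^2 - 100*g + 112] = 52 - 12*g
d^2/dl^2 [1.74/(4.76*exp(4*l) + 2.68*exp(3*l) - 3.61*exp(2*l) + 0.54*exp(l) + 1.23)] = ((-132.5184*exp(3*l) - 41.9688*exp(2*l) + 25.1256*exp(l) - 0.9396)*(4.76*exp(4*l) + 2.68*exp(3*l) - 3.61*exp(2*l) + 0.54*exp(l) + 1.23) + 1.74*(19.04*exp(3*l) + 8.04*exp(2*l) - 7.22*exp(l) + 0.54)*(38.08*exp(3*l) + 16.08*exp(2*l) - 14.44*exp(l) + 1.08)*exp(l))*exp(l)/(4.76*exp(4*l) + 2.68*exp(3*l) - 3.61*exp(2*l) + 0.54*exp(l) + 1.23)^3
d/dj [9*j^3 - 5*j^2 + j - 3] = 27*j^2 - 10*j + 1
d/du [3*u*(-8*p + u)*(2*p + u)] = -48*p^2 - 36*p*u + 9*u^2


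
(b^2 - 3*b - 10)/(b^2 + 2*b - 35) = (b + 2)/(b + 7)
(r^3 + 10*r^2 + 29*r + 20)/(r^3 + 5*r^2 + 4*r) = (r + 5)/r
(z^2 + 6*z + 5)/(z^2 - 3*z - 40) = (z + 1)/(z - 8)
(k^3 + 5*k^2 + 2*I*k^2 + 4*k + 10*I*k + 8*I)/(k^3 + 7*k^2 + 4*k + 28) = (k^2 + 5*k + 4)/(k^2 + k*(7 - 2*I) - 14*I)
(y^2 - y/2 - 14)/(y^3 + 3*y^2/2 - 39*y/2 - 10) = (2*y + 7)/(2*y^2 + 11*y + 5)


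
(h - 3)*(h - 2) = h^2 - 5*h + 6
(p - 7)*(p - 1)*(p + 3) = p^3 - 5*p^2 - 17*p + 21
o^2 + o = o*(o + 1)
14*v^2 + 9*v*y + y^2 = (2*v + y)*(7*v + y)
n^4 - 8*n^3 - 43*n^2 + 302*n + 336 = (n - 8)*(n - 7)*(n + 1)*(n + 6)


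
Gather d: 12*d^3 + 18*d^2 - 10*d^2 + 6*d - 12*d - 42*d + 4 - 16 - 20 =12*d^3 + 8*d^2 - 48*d - 32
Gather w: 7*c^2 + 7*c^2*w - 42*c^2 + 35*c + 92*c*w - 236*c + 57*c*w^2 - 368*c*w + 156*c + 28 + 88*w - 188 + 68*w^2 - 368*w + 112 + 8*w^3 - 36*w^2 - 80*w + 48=-35*c^2 - 45*c + 8*w^3 + w^2*(57*c + 32) + w*(7*c^2 - 276*c - 360)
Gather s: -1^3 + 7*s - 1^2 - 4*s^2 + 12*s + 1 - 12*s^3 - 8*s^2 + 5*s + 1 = -12*s^3 - 12*s^2 + 24*s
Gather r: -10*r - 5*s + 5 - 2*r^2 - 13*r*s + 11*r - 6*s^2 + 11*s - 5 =-2*r^2 + r*(1 - 13*s) - 6*s^2 + 6*s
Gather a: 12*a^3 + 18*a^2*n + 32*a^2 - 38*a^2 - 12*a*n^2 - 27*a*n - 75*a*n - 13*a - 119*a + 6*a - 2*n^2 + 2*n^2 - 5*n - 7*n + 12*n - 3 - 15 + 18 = 12*a^3 + a^2*(18*n - 6) + a*(-12*n^2 - 102*n - 126)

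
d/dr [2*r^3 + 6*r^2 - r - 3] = 6*r^2 + 12*r - 1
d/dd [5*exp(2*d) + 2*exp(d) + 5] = (10*exp(d) + 2)*exp(d)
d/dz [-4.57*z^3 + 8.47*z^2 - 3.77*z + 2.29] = -13.71*z^2 + 16.94*z - 3.77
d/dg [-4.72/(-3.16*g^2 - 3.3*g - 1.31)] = (-29.8304*g - 15.576)/(3.16*g^2 + 3.3*g + 1.31)^2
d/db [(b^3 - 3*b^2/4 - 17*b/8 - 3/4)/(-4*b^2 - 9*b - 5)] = (-32*b^4 - 144*b^3 - 134*b^2 + 12*b + 31)/(8*(16*b^4 + 72*b^3 + 121*b^2 + 90*b + 25))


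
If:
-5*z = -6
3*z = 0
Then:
No Solution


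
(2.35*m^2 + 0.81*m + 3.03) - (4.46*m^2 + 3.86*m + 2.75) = -2.11*m^2 - 3.05*m + 0.28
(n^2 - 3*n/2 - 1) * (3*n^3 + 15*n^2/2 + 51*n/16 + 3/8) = 3*n^5 + 3*n^4 - 177*n^3/16 - 381*n^2/32 - 15*n/4 - 3/8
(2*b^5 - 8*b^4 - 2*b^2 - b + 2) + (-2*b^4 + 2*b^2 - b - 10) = 2*b^5 - 10*b^4 - 2*b - 8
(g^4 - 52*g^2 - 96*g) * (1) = g^4 - 52*g^2 - 96*g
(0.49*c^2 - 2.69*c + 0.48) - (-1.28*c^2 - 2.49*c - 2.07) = 1.77*c^2 - 0.2*c + 2.55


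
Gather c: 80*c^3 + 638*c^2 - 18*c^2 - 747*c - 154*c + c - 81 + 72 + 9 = 80*c^3 + 620*c^2 - 900*c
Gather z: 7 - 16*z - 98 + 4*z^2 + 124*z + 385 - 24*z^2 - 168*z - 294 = -20*z^2 - 60*z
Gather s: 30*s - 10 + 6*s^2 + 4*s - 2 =6*s^2 + 34*s - 12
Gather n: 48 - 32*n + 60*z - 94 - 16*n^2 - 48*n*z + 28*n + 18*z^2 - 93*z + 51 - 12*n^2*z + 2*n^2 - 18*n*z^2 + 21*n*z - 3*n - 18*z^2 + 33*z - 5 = n^2*(-12*z - 14) + n*(-18*z^2 - 27*z - 7)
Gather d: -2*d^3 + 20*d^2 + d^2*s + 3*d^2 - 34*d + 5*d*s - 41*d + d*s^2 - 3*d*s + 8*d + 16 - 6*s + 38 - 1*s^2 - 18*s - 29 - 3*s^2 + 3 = -2*d^3 + d^2*(s + 23) + d*(s^2 + 2*s - 67) - 4*s^2 - 24*s + 28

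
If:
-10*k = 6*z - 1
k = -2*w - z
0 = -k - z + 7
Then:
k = -41/4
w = -7/2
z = 69/4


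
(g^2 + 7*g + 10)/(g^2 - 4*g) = (g^2 + 7*g + 10)/(g*(g - 4))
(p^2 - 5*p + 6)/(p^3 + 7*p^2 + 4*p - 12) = (p^2 - 5*p + 6)/(p^3 + 7*p^2 + 4*p - 12)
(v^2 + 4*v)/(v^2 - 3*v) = (v + 4)/(v - 3)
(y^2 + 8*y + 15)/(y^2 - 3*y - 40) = (y + 3)/(y - 8)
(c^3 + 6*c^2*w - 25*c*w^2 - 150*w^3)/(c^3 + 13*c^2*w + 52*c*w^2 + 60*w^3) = (c - 5*w)/(c + 2*w)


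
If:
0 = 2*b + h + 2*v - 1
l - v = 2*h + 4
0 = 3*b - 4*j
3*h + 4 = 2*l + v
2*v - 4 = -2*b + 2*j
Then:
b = 28/9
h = -23/3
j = 7/3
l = -91/9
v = 11/9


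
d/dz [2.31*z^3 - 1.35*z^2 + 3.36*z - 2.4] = 6.93*z^2 - 2.7*z + 3.36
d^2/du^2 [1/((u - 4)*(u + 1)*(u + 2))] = 2*(6*u^4 - 8*u^3 - 27*u^2 + 54*u + 92)/(u^9 - 3*u^8 - 27*u^7 + 35*u^6 + 318*u^5 + 156*u^4 - 1288*u^3 - 2592*u^2 - 1920*u - 512)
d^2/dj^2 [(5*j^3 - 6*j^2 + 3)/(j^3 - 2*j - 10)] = 4*(-3*j^6 + 15*j^5 + 141*j^4 - 200*j^3 + 141*j^2 + 795*j - 294)/(j^9 - 6*j^7 - 30*j^6 + 12*j^5 + 120*j^4 + 292*j^3 - 120*j^2 - 600*j - 1000)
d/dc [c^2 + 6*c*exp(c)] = 6*c*exp(c) + 2*c + 6*exp(c)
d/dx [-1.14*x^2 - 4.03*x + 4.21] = -2.28*x - 4.03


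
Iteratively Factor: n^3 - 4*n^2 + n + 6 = (n - 2)*(n^2 - 2*n - 3) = (n - 3)*(n - 2)*(n + 1)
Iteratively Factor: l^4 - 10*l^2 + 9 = (l + 3)*(l^3 - 3*l^2 - l + 3) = (l + 1)*(l + 3)*(l^2 - 4*l + 3) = (l - 3)*(l + 1)*(l + 3)*(l - 1)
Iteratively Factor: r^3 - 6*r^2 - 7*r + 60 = (r + 3)*(r^2 - 9*r + 20) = (r - 4)*(r + 3)*(r - 5)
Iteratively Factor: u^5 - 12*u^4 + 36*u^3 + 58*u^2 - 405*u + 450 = (u - 5)*(u^4 - 7*u^3 + u^2 + 63*u - 90) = (u - 5)*(u - 3)*(u^3 - 4*u^2 - 11*u + 30) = (u - 5)^2*(u - 3)*(u^2 + u - 6) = (u - 5)^2*(u - 3)*(u + 3)*(u - 2)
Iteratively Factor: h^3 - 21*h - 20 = (h - 5)*(h^2 + 5*h + 4) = (h - 5)*(h + 1)*(h + 4)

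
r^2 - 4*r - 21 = (r - 7)*(r + 3)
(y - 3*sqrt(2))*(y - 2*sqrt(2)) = y^2 - 5*sqrt(2)*y + 12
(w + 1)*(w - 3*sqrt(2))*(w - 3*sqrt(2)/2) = w^3 - 9*sqrt(2)*w^2/2 + w^2 - 9*sqrt(2)*w/2 + 9*w + 9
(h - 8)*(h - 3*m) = h^2 - 3*h*m - 8*h + 24*m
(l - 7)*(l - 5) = l^2 - 12*l + 35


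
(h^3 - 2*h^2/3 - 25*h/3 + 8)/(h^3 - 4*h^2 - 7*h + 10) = (h^2 + h/3 - 8)/(h^2 - 3*h - 10)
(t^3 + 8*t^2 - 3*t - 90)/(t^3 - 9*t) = (t^2 + 11*t + 30)/(t*(t + 3))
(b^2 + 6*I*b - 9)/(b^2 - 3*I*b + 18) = (b + 3*I)/(b - 6*I)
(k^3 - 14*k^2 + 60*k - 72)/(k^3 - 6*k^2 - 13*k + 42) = (k^2 - 12*k + 36)/(k^2 - 4*k - 21)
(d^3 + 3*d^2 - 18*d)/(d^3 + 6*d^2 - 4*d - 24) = d*(d - 3)/(d^2 - 4)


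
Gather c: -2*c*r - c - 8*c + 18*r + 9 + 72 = c*(-2*r - 9) + 18*r + 81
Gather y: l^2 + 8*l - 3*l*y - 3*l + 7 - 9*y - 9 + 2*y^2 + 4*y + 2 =l^2 + 5*l + 2*y^2 + y*(-3*l - 5)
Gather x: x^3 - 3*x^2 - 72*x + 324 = x^3 - 3*x^2 - 72*x + 324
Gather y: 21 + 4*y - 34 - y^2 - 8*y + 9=-y^2 - 4*y - 4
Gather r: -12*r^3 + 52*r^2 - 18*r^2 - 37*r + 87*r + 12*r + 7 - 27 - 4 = -12*r^3 + 34*r^2 + 62*r - 24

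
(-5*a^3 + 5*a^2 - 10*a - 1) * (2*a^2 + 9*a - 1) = -10*a^5 - 35*a^4 + 30*a^3 - 97*a^2 + a + 1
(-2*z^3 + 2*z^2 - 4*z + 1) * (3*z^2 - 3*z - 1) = -6*z^5 + 12*z^4 - 16*z^3 + 13*z^2 + z - 1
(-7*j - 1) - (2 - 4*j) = -3*j - 3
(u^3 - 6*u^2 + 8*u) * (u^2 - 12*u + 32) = u^5 - 18*u^4 + 112*u^3 - 288*u^2 + 256*u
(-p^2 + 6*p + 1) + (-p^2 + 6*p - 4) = -2*p^2 + 12*p - 3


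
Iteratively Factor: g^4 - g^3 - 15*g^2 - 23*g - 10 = (g + 1)*(g^3 - 2*g^2 - 13*g - 10) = (g + 1)^2*(g^2 - 3*g - 10) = (g - 5)*(g + 1)^2*(g + 2)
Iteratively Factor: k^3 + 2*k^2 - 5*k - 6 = (k + 3)*(k^2 - k - 2) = (k + 1)*(k + 3)*(k - 2)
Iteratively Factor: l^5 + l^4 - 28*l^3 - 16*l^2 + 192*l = (l + 4)*(l^4 - 3*l^3 - 16*l^2 + 48*l) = (l + 4)^2*(l^3 - 7*l^2 + 12*l) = (l - 3)*(l + 4)^2*(l^2 - 4*l) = l*(l - 3)*(l + 4)^2*(l - 4)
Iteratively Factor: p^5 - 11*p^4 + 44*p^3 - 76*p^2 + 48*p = (p)*(p^4 - 11*p^3 + 44*p^2 - 76*p + 48) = p*(p - 2)*(p^3 - 9*p^2 + 26*p - 24) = p*(p - 3)*(p - 2)*(p^2 - 6*p + 8) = p*(p - 3)*(p - 2)^2*(p - 4)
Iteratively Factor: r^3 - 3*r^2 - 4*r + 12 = (r - 3)*(r^2 - 4) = (r - 3)*(r - 2)*(r + 2)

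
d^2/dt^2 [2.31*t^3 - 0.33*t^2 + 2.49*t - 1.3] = 13.86*t - 0.66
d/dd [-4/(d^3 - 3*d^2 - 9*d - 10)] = 12*(d^2 - 2*d - 3)/(-d^3 + 3*d^2 + 9*d + 10)^2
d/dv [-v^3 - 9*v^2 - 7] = 3*v*(-v - 6)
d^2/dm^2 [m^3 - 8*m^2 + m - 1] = 6*m - 16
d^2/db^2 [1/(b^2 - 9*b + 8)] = 2*(-b^2 + 9*b + (2*b - 9)^2 - 8)/(b^2 - 9*b + 8)^3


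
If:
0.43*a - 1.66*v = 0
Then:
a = 3.86046511627907*v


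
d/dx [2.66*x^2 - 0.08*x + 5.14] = 5.32*x - 0.08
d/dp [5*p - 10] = 5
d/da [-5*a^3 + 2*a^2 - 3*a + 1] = -15*a^2 + 4*a - 3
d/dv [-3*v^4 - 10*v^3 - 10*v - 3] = -12*v^3 - 30*v^2 - 10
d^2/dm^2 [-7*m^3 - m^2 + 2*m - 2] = -42*m - 2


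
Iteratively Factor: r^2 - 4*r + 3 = (r - 3)*(r - 1)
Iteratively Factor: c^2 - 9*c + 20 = (c - 4)*(c - 5)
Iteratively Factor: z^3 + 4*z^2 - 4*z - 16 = (z - 2)*(z^2 + 6*z + 8) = (z - 2)*(z + 4)*(z + 2)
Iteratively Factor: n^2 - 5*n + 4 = (n - 1)*(n - 4)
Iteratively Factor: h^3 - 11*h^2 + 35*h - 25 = (h - 1)*(h^2 - 10*h + 25) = (h - 5)*(h - 1)*(h - 5)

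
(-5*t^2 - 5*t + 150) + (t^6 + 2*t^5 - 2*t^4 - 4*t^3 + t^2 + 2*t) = t^6 + 2*t^5 - 2*t^4 - 4*t^3 - 4*t^2 - 3*t + 150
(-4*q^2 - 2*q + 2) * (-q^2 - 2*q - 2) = 4*q^4 + 10*q^3 + 10*q^2 - 4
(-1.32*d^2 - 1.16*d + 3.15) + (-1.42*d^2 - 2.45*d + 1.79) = -2.74*d^2 - 3.61*d + 4.94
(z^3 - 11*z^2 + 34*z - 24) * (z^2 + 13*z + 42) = z^5 + 2*z^4 - 67*z^3 - 44*z^2 + 1116*z - 1008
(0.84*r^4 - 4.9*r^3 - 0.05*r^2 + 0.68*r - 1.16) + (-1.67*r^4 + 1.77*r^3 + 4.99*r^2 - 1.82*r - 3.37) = -0.83*r^4 - 3.13*r^3 + 4.94*r^2 - 1.14*r - 4.53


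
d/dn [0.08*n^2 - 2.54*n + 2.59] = 0.16*n - 2.54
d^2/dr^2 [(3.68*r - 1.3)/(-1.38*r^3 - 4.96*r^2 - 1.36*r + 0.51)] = (-42.049152*r^5 - 121.424544*r^4 - 24.882688*r^3 + 175.451712*r^2 + 2.251752*r + 6.281024)/(2.628072*r^9 + 28.337472*r^8 + 109.620576*r^7 + 174.963772*r^6 + 87.086784*r^5 - 15.861408*r^4 - 17.049266*r^3 + 1.0404*r^2 + 1.061208*r - 0.132651)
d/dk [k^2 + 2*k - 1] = 2*k + 2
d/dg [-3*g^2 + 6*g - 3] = 6 - 6*g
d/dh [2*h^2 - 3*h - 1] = 4*h - 3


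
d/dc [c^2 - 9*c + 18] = 2*c - 9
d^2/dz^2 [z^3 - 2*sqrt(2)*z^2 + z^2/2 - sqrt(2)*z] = 6*z - 4*sqrt(2) + 1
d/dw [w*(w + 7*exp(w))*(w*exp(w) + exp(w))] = (w^3 + 14*w^2*exp(w) + 4*w^2 + 28*w*exp(w) + 2*w + 7*exp(w))*exp(w)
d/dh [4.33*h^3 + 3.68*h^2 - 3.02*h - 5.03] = 12.99*h^2 + 7.36*h - 3.02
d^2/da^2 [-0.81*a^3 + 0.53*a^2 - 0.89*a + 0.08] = 1.06 - 4.86*a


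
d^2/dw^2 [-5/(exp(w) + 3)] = 5*(3 - exp(w))*exp(w)/(exp(w) + 3)^3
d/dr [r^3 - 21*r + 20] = 3*r^2 - 21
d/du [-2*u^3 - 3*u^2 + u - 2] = -6*u^2 - 6*u + 1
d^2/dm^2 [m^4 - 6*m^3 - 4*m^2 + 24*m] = 12*m^2 - 36*m - 8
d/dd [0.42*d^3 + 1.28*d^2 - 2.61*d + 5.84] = 1.26*d^2 + 2.56*d - 2.61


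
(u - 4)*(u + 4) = u^2 - 16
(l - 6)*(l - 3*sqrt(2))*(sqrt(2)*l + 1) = sqrt(2)*l^3 - 6*sqrt(2)*l^2 - 5*l^2 - 3*sqrt(2)*l + 30*l + 18*sqrt(2)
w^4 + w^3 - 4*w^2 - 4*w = w*(w - 2)*(w + 1)*(w + 2)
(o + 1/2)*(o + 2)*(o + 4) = o^3 + 13*o^2/2 + 11*o + 4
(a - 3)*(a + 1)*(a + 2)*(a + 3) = a^4 + 3*a^3 - 7*a^2 - 27*a - 18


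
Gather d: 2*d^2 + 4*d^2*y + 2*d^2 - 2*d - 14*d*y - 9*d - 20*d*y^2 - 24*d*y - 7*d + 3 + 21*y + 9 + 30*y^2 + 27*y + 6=d^2*(4*y + 4) + d*(-20*y^2 - 38*y - 18) + 30*y^2 + 48*y + 18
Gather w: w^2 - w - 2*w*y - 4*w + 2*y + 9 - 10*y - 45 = w^2 + w*(-2*y - 5) - 8*y - 36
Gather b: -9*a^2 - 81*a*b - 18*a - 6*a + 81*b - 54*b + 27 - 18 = -9*a^2 - 24*a + b*(27 - 81*a) + 9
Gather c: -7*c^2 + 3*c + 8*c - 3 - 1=-7*c^2 + 11*c - 4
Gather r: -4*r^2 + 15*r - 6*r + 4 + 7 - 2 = -4*r^2 + 9*r + 9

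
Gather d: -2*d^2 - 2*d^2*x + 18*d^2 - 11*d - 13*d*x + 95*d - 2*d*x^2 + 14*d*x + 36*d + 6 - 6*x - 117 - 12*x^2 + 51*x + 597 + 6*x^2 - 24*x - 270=d^2*(16 - 2*x) + d*(-2*x^2 + x + 120) - 6*x^2 + 21*x + 216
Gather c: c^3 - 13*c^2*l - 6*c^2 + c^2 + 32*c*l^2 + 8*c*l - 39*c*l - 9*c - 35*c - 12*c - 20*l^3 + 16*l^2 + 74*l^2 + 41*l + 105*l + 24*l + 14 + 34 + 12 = c^3 + c^2*(-13*l - 5) + c*(32*l^2 - 31*l - 56) - 20*l^3 + 90*l^2 + 170*l + 60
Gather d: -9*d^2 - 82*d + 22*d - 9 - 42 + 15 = -9*d^2 - 60*d - 36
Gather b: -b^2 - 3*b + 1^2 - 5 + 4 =-b^2 - 3*b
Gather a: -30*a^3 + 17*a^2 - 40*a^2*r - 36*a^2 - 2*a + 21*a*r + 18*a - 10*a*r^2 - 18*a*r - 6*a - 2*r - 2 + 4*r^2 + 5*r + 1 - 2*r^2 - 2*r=-30*a^3 + a^2*(-40*r - 19) + a*(-10*r^2 + 3*r + 10) + 2*r^2 + r - 1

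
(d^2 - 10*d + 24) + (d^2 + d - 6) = 2*d^2 - 9*d + 18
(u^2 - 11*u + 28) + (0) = u^2 - 11*u + 28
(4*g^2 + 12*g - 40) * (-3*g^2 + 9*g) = -12*g^4 + 228*g^2 - 360*g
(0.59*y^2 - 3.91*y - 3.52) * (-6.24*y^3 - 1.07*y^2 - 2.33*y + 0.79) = -3.6816*y^5 + 23.7671*y^4 + 24.7738*y^3 + 13.3428*y^2 + 5.1127*y - 2.7808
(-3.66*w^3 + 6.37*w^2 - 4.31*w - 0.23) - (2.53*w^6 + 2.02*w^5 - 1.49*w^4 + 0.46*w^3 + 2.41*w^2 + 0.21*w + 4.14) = -2.53*w^6 - 2.02*w^5 + 1.49*w^4 - 4.12*w^3 + 3.96*w^2 - 4.52*w - 4.37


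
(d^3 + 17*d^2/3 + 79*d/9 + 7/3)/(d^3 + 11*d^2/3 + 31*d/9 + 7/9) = (d + 3)/(d + 1)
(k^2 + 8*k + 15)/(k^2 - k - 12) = (k + 5)/(k - 4)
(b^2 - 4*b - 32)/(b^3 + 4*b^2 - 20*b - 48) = (b^2 - 4*b - 32)/(b^3 + 4*b^2 - 20*b - 48)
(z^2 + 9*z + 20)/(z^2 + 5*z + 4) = (z + 5)/(z + 1)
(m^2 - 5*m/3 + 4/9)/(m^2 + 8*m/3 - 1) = (m - 4/3)/(m + 3)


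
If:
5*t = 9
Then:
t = 9/5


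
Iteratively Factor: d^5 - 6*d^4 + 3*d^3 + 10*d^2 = (d)*(d^4 - 6*d^3 + 3*d^2 + 10*d) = d*(d - 5)*(d^3 - d^2 - 2*d) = d^2*(d - 5)*(d^2 - d - 2) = d^2*(d - 5)*(d - 2)*(d + 1)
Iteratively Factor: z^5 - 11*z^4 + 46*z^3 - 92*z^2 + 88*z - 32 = (z - 2)*(z^4 - 9*z^3 + 28*z^2 - 36*z + 16) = (z - 2)*(z - 1)*(z^3 - 8*z^2 + 20*z - 16) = (z - 2)^2*(z - 1)*(z^2 - 6*z + 8) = (z - 4)*(z - 2)^2*(z - 1)*(z - 2)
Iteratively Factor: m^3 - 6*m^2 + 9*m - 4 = (m - 1)*(m^2 - 5*m + 4) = (m - 4)*(m - 1)*(m - 1)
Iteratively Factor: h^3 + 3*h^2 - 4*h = (h - 1)*(h^2 + 4*h) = h*(h - 1)*(h + 4)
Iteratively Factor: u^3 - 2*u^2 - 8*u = (u)*(u^2 - 2*u - 8) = u*(u + 2)*(u - 4)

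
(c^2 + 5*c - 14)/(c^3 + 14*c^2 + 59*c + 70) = (c - 2)/(c^2 + 7*c + 10)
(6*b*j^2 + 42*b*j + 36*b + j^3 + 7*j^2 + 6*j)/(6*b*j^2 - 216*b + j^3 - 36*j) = (j + 1)/(j - 6)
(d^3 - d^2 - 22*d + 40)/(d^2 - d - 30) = (d^2 - 6*d + 8)/(d - 6)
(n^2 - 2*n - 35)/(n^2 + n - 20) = (n - 7)/(n - 4)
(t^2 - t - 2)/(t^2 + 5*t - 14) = (t + 1)/(t + 7)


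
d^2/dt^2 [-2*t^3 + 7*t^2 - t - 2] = 14 - 12*t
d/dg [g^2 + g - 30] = 2*g + 1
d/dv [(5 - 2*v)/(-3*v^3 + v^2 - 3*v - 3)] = (6*v^3 - 2*v^2 + 6*v - (2*v - 5)*(9*v^2 - 2*v + 3) + 6)/(3*v^3 - v^2 + 3*v + 3)^2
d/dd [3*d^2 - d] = 6*d - 1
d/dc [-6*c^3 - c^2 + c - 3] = -18*c^2 - 2*c + 1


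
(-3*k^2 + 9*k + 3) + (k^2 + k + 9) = -2*k^2 + 10*k + 12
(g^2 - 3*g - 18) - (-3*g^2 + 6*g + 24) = 4*g^2 - 9*g - 42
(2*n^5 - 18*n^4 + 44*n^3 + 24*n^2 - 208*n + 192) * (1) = 2*n^5 - 18*n^4 + 44*n^3 + 24*n^2 - 208*n + 192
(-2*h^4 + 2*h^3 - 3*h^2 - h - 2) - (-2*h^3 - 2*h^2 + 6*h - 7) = -2*h^4 + 4*h^3 - h^2 - 7*h + 5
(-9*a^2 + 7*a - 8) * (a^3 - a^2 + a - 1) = -9*a^5 + 16*a^4 - 24*a^3 + 24*a^2 - 15*a + 8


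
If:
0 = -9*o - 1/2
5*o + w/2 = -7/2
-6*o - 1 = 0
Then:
No Solution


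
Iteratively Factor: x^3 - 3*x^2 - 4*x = (x + 1)*(x^2 - 4*x) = (x - 4)*(x + 1)*(x)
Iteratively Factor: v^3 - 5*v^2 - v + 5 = (v - 5)*(v^2 - 1) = (v - 5)*(v + 1)*(v - 1)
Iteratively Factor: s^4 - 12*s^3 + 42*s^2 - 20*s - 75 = (s - 5)*(s^3 - 7*s^2 + 7*s + 15) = (s - 5)*(s + 1)*(s^2 - 8*s + 15) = (s - 5)^2*(s + 1)*(s - 3)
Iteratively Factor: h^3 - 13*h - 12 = (h - 4)*(h^2 + 4*h + 3) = (h - 4)*(h + 3)*(h + 1)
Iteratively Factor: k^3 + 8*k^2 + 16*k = (k)*(k^2 + 8*k + 16) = k*(k + 4)*(k + 4)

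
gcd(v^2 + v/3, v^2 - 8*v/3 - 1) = v + 1/3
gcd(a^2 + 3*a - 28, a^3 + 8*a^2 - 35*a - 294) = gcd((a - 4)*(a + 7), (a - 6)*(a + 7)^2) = a + 7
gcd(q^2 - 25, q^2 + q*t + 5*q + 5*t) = q + 5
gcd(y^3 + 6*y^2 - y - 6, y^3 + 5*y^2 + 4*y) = y + 1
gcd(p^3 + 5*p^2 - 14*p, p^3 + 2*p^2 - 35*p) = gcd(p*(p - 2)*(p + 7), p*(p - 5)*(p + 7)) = p^2 + 7*p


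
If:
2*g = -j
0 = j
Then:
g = 0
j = 0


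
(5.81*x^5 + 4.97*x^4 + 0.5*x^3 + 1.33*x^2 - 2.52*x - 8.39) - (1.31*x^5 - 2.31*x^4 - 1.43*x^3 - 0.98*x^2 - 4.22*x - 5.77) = 4.5*x^5 + 7.28*x^4 + 1.93*x^3 + 2.31*x^2 + 1.7*x - 2.62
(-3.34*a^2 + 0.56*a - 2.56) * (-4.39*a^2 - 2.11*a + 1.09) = 14.6626*a^4 + 4.589*a^3 + 6.4162*a^2 + 6.012*a - 2.7904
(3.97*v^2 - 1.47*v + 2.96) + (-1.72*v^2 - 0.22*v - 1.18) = 2.25*v^2 - 1.69*v + 1.78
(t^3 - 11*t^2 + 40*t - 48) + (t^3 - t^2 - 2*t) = 2*t^3 - 12*t^2 + 38*t - 48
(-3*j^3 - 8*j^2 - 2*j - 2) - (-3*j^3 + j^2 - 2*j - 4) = 2 - 9*j^2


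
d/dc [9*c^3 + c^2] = c*(27*c + 2)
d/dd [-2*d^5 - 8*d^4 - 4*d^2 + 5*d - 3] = -10*d^4 - 32*d^3 - 8*d + 5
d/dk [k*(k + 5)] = 2*k + 5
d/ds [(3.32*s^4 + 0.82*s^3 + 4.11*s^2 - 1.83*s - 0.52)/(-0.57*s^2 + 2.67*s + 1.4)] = (-3.7848*s^5 + 26.1258*s^4 + 22.9708*s^3 + 13.3746*s^2 + 10.9152*s - 1.1736)/(0.3249*s^4 - 3.0438*s^3 + 5.5329*s^2 + 7.476*s + 1.96)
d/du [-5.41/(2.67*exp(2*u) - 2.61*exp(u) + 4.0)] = (28.8894*exp(u) - 14.1201)*exp(u)/(2.67*exp(2*u) - 2.61*exp(u) + 4.0)^2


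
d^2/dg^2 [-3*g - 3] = 0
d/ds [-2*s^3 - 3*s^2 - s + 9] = -6*s^2 - 6*s - 1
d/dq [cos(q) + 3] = -sin(q)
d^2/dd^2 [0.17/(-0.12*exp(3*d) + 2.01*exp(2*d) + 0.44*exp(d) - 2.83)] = (-0.17*(-0.72*exp(2*d) + 8.04*exp(d) + 0.88)*(-0.36*exp(2*d) + 4.02*exp(d) + 0.44)*exp(d) + (0.1836*exp(2*d) - 1.3668*exp(d) - 0.0748)*(0.12*exp(3*d) - 2.01*exp(2*d) - 0.44*exp(d) + 2.83))*exp(d)/(0.12*exp(3*d) - 2.01*exp(2*d) - 0.44*exp(d) + 2.83)^3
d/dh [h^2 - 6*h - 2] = 2*h - 6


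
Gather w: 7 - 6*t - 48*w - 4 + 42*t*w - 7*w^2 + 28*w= -6*t - 7*w^2 + w*(42*t - 20) + 3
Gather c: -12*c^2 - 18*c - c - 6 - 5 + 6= -12*c^2 - 19*c - 5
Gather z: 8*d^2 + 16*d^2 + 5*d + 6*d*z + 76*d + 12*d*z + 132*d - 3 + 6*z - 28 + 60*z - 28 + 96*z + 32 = 24*d^2 + 213*d + z*(18*d + 162) - 27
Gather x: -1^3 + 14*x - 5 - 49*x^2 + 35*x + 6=-49*x^2 + 49*x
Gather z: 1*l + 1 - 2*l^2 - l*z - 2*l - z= -2*l^2 - l + z*(-l - 1) + 1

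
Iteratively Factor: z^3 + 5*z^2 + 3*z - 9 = (z + 3)*(z^2 + 2*z - 3) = (z - 1)*(z + 3)*(z + 3)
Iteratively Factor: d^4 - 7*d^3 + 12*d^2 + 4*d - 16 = (d - 4)*(d^3 - 3*d^2 + 4) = (d - 4)*(d - 2)*(d^2 - d - 2) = (d - 4)*(d - 2)^2*(d + 1)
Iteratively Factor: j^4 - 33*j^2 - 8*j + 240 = (j + 4)*(j^3 - 4*j^2 - 17*j + 60) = (j - 5)*(j + 4)*(j^2 + j - 12) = (j - 5)*(j - 3)*(j + 4)*(j + 4)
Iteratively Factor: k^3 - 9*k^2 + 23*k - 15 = (k - 3)*(k^2 - 6*k + 5) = (k - 3)*(k - 1)*(k - 5)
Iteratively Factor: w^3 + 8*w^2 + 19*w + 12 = (w + 3)*(w^2 + 5*w + 4) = (w + 3)*(w + 4)*(w + 1)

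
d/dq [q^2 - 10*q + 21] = 2*q - 10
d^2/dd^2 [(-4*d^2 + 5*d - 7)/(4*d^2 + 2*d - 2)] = 4*(7*d^3 - 27*d^2 - 3*d - 5)/(8*d^6 + 12*d^5 - 6*d^4 - 11*d^3 + 3*d^2 + 3*d - 1)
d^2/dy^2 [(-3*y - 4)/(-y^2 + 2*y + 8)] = 2*((2 - 9*y)*(-y^2 + 2*y + 8) - 4*(y - 1)^2*(3*y + 4))/(-y^2 + 2*y + 8)^3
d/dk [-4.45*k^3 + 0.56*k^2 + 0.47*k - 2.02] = -13.35*k^2 + 1.12*k + 0.47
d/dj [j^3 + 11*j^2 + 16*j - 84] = 3*j^2 + 22*j + 16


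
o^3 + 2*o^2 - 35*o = o*(o - 5)*(o + 7)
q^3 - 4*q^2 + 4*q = q*(q - 2)^2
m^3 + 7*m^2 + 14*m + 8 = (m + 1)*(m + 2)*(m + 4)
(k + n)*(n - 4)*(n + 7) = k*n^2 + 3*k*n - 28*k + n^3 + 3*n^2 - 28*n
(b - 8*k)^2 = b^2 - 16*b*k + 64*k^2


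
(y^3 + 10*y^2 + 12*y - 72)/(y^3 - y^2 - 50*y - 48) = (y^2 + 4*y - 12)/(y^2 - 7*y - 8)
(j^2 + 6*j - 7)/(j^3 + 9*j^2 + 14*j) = (j - 1)/(j*(j + 2))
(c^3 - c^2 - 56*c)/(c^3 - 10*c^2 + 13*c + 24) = c*(c + 7)/(c^2 - 2*c - 3)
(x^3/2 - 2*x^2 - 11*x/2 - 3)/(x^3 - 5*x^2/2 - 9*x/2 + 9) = (x^3 - 4*x^2 - 11*x - 6)/(2*x^3 - 5*x^2 - 9*x + 18)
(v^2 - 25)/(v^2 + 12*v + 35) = (v - 5)/(v + 7)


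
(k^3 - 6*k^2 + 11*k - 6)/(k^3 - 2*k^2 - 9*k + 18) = (k - 1)/(k + 3)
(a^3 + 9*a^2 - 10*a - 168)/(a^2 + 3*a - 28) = a + 6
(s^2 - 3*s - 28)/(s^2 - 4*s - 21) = (s + 4)/(s + 3)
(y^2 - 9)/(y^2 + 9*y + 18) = (y - 3)/(y + 6)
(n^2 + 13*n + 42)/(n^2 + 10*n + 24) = (n + 7)/(n + 4)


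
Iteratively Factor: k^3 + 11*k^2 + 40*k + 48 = (k + 4)*(k^2 + 7*k + 12) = (k + 4)^2*(k + 3)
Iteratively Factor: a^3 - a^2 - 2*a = (a - 2)*(a^2 + a) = (a - 2)*(a + 1)*(a)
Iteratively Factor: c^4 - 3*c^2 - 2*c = (c - 2)*(c^3 + 2*c^2 + c) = c*(c - 2)*(c^2 + 2*c + 1) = c*(c - 2)*(c + 1)*(c + 1)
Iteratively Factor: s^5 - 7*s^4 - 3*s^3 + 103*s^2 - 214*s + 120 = (s + 4)*(s^4 - 11*s^3 + 41*s^2 - 61*s + 30) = (s - 1)*(s + 4)*(s^3 - 10*s^2 + 31*s - 30) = (s - 5)*(s - 1)*(s + 4)*(s^2 - 5*s + 6) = (s - 5)*(s - 3)*(s - 1)*(s + 4)*(s - 2)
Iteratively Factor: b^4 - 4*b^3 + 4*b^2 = (b - 2)*(b^3 - 2*b^2) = (b - 2)^2*(b^2) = b*(b - 2)^2*(b)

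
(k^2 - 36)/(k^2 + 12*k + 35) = (k^2 - 36)/(k^2 + 12*k + 35)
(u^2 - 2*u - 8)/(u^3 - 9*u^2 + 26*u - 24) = (u + 2)/(u^2 - 5*u + 6)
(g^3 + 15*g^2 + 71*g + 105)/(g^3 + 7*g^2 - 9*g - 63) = (g + 5)/(g - 3)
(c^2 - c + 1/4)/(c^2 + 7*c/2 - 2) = (c - 1/2)/(c + 4)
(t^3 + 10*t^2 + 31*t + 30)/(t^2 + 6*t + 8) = (t^2 + 8*t + 15)/(t + 4)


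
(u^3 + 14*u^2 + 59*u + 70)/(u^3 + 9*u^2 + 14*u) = (u + 5)/u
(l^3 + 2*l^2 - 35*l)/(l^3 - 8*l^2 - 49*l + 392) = l*(l - 5)/(l^2 - 15*l + 56)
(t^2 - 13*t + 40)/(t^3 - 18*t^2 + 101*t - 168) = (t - 5)/(t^2 - 10*t + 21)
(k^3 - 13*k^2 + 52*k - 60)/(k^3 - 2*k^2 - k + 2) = (k^2 - 11*k + 30)/(k^2 - 1)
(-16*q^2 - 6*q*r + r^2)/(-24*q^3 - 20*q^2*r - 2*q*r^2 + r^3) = (8*q - r)/(12*q^2 + 4*q*r - r^2)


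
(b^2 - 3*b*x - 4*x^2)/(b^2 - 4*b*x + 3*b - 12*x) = (b + x)/(b + 3)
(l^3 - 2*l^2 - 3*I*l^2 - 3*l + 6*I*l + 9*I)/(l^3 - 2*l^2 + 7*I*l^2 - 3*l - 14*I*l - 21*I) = (l - 3*I)/(l + 7*I)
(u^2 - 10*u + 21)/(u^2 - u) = (u^2 - 10*u + 21)/(u*(u - 1))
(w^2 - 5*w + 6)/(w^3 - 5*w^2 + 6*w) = 1/w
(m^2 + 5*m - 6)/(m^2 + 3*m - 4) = (m + 6)/(m + 4)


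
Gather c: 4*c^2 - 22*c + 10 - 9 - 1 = 4*c^2 - 22*c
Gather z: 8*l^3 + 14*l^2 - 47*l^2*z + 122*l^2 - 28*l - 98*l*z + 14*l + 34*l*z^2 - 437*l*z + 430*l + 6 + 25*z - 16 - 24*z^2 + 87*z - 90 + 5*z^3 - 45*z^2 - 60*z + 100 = 8*l^3 + 136*l^2 + 416*l + 5*z^3 + z^2*(34*l - 69) + z*(-47*l^2 - 535*l + 52)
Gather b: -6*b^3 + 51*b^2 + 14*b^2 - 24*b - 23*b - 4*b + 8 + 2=-6*b^3 + 65*b^2 - 51*b + 10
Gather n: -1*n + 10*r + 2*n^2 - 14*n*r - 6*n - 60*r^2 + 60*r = 2*n^2 + n*(-14*r - 7) - 60*r^2 + 70*r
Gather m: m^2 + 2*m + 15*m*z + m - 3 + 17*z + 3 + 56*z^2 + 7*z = m^2 + m*(15*z + 3) + 56*z^2 + 24*z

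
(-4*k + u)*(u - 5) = -4*k*u + 20*k + u^2 - 5*u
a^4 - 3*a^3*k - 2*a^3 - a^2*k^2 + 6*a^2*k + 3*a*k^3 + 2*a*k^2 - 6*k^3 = (a - 2)*(a - 3*k)*(a - k)*(a + k)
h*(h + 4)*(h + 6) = h^3 + 10*h^2 + 24*h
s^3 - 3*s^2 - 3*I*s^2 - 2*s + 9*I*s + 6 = (s - 3)*(s - 2*I)*(s - I)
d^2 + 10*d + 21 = (d + 3)*(d + 7)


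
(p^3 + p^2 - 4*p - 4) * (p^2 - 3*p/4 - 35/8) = p^5 + p^4/4 - 73*p^3/8 - 43*p^2/8 + 41*p/2 + 35/2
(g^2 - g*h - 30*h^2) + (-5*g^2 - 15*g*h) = -4*g^2 - 16*g*h - 30*h^2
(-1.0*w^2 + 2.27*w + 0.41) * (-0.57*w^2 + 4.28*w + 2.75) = 0.57*w^4 - 5.5739*w^3 + 6.7319*w^2 + 7.9973*w + 1.1275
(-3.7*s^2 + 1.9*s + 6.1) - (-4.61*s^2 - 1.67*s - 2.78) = 0.91*s^2 + 3.57*s + 8.88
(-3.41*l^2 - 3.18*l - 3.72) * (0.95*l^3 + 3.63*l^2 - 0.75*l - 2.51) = -3.2395*l^5 - 15.3993*l^4 - 12.5199*l^3 - 2.5595*l^2 + 10.7718*l + 9.3372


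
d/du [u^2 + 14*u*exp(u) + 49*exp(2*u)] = 14*u*exp(u) + 2*u + 98*exp(2*u) + 14*exp(u)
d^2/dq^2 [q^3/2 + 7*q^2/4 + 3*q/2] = 3*q + 7/2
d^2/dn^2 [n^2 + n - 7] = 2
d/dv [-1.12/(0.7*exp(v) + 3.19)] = 0.784*exp(v)/(0.7*exp(v) + 3.19)^2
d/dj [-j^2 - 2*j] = -2*j - 2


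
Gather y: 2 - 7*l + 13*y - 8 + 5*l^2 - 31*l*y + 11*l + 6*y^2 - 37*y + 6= 5*l^2 + 4*l + 6*y^2 + y*(-31*l - 24)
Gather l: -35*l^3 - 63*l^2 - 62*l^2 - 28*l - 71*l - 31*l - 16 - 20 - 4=-35*l^3 - 125*l^2 - 130*l - 40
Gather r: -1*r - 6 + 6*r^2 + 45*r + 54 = 6*r^2 + 44*r + 48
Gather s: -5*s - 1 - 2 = -5*s - 3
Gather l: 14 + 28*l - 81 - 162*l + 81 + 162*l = 28*l + 14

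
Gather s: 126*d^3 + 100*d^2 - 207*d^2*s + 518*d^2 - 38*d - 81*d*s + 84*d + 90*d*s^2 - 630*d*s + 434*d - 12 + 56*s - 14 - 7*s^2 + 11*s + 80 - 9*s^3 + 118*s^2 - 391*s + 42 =126*d^3 + 618*d^2 + 480*d - 9*s^3 + s^2*(90*d + 111) + s*(-207*d^2 - 711*d - 324) + 96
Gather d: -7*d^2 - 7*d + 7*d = -7*d^2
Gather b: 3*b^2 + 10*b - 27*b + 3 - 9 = 3*b^2 - 17*b - 6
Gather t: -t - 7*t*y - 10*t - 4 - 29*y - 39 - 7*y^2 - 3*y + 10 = t*(-7*y - 11) - 7*y^2 - 32*y - 33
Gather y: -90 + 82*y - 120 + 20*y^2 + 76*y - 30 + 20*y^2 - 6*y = 40*y^2 + 152*y - 240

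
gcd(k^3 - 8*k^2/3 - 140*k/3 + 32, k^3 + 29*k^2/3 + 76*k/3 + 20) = k + 6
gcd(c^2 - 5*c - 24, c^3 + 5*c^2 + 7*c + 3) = c + 3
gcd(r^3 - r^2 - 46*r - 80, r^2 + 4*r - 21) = 1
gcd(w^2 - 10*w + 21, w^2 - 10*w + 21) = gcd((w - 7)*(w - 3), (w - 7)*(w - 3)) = w^2 - 10*w + 21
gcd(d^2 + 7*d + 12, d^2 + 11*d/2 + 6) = d + 4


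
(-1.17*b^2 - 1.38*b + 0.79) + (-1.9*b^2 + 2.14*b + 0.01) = -3.07*b^2 + 0.76*b + 0.8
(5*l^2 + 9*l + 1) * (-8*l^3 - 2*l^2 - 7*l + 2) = -40*l^5 - 82*l^4 - 61*l^3 - 55*l^2 + 11*l + 2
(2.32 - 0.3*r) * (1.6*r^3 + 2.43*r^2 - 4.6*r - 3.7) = -0.48*r^4 + 2.983*r^3 + 7.0176*r^2 - 9.562*r - 8.584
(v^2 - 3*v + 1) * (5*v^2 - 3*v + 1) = 5*v^4 - 18*v^3 + 15*v^2 - 6*v + 1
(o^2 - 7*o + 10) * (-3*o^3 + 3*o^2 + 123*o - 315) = -3*o^5 + 24*o^4 + 72*o^3 - 1146*o^2 + 3435*o - 3150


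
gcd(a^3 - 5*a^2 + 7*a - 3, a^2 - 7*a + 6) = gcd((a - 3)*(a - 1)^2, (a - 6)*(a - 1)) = a - 1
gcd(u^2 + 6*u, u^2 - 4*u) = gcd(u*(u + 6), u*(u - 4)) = u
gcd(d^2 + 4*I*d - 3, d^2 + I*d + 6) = d + 3*I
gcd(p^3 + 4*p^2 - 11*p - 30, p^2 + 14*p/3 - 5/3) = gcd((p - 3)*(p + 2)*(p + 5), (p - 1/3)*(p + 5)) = p + 5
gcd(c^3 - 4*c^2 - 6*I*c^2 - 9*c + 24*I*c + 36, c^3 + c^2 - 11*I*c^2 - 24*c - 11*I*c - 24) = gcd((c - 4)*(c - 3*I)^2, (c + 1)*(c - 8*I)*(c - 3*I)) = c - 3*I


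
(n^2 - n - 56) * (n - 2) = n^3 - 3*n^2 - 54*n + 112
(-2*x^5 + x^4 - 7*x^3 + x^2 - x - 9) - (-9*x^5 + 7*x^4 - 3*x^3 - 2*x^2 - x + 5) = 7*x^5 - 6*x^4 - 4*x^3 + 3*x^2 - 14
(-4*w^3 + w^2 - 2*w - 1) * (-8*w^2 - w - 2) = 32*w^5 - 4*w^4 + 23*w^3 + 8*w^2 + 5*w + 2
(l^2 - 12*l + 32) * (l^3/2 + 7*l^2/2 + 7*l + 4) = l^5/2 - 5*l^4/2 - 19*l^3 + 32*l^2 + 176*l + 128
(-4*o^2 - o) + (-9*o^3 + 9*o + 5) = -9*o^3 - 4*o^2 + 8*o + 5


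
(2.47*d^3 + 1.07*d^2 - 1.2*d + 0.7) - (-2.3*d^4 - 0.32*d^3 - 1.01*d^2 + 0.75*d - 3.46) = 2.3*d^4 + 2.79*d^3 + 2.08*d^2 - 1.95*d + 4.16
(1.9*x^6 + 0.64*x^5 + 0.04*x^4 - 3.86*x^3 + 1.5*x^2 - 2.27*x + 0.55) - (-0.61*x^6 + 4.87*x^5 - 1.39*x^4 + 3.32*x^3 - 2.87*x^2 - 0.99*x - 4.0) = 2.51*x^6 - 4.23*x^5 + 1.43*x^4 - 7.18*x^3 + 4.37*x^2 - 1.28*x + 4.55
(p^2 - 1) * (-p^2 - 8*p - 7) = -p^4 - 8*p^3 - 6*p^2 + 8*p + 7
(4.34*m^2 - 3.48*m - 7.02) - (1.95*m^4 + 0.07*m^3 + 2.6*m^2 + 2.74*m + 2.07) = -1.95*m^4 - 0.07*m^3 + 1.74*m^2 - 6.22*m - 9.09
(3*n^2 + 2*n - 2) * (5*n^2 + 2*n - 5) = 15*n^4 + 16*n^3 - 21*n^2 - 14*n + 10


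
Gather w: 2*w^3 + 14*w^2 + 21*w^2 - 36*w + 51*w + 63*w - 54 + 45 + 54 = 2*w^3 + 35*w^2 + 78*w + 45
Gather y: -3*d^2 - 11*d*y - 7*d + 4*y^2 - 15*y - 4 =-3*d^2 - 7*d + 4*y^2 + y*(-11*d - 15) - 4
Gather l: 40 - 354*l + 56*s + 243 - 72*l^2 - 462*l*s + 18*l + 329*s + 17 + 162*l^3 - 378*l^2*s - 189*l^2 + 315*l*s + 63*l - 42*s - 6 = 162*l^3 + l^2*(-378*s - 261) + l*(-147*s - 273) + 343*s + 294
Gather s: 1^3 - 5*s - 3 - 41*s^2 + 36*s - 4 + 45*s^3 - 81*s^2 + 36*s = 45*s^3 - 122*s^2 + 67*s - 6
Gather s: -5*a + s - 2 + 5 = -5*a + s + 3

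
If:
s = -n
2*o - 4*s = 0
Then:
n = -s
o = 2*s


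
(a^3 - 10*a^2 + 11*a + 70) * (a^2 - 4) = a^5 - 10*a^4 + 7*a^3 + 110*a^2 - 44*a - 280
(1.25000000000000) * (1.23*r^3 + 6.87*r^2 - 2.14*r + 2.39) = 1.5375*r^3 + 8.5875*r^2 - 2.675*r + 2.9875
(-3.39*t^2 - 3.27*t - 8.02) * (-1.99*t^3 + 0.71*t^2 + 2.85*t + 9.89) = 6.7461*t^5 + 4.1004*t^4 + 3.9766*t^3 - 48.5408*t^2 - 55.1973*t - 79.3178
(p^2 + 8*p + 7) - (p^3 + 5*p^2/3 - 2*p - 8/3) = -p^3 - 2*p^2/3 + 10*p + 29/3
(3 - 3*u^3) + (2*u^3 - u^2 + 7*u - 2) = -u^3 - u^2 + 7*u + 1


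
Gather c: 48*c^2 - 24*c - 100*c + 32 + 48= 48*c^2 - 124*c + 80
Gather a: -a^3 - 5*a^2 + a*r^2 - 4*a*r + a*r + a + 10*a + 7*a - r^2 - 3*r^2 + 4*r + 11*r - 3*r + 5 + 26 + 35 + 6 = -a^3 - 5*a^2 + a*(r^2 - 3*r + 18) - 4*r^2 + 12*r + 72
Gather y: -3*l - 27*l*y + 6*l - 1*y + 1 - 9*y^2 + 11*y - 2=3*l - 9*y^2 + y*(10 - 27*l) - 1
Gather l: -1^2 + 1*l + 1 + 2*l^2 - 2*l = 2*l^2 - l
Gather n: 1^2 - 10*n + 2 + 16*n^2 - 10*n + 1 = 16*n^2 - 20*n + 4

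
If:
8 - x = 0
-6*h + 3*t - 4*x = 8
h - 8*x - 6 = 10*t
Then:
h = -610/57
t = -460/57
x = 8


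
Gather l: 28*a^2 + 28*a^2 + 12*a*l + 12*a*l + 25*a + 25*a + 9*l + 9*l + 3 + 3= 56*a^2 + 50*a + l*(24*a + 18) + 6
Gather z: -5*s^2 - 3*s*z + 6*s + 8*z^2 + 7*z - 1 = -5*s^2 + 6*s + 8*z^2 + z*(7 - 3*s) - 1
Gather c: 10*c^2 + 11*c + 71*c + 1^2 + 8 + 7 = 10*c^2 + 82*c + 16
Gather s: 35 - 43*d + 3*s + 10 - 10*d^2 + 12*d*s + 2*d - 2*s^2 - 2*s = -10*d^2 - 41*d - 2*s^2 + s*(12*d + 1) + 45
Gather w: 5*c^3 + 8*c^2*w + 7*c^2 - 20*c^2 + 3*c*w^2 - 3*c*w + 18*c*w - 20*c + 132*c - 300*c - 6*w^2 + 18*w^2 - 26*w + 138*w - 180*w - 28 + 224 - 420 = 5*c^3 - 13*c^2 - 188*c + w^2*(3*c + 12) + w*(8*c^2 + 15*c - 68) - 224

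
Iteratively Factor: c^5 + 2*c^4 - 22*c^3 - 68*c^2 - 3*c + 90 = (c - 1)*(c^4 + 3*c^3 - 19*c^2 - 87*c - 90) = (c - 1)*(c + 3)*(c^3 - 19*c - 30) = (c - 1)*(c + 2)*(c + 3)*(c^2 - 2*c - 15) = (c - 1)*(c + 2)*(c + 3)^2*(c - 5)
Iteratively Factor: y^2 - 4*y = (y)*(y - 4)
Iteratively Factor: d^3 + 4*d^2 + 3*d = (d)*(d^2 + 4*d + 3) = d*(d + 1)*(d + 3)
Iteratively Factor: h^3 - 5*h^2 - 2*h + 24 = (h - 4)*(h^2 - h - 6) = (h - 4)*(h - 3)*(h + 2)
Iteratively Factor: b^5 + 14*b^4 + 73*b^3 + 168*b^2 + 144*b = (b + 4)*(b^4 + 10*b^3 + 33*b^2 + 36*b) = (b + 4)^2*(b^3 + 6*b^2 + 9*b) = (b + 3)*(b + 4)^2*(b^2 + 3*b) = b*(b + 3)*(b + 4)^2*(b + 3)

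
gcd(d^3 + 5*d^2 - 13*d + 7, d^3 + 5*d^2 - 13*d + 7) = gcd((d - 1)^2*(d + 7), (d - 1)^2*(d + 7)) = d^3 + 5*d^2 - 13*d + 7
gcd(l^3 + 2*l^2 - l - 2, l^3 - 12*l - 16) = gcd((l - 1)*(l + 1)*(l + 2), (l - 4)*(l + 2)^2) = l + 2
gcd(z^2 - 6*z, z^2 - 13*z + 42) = z - 6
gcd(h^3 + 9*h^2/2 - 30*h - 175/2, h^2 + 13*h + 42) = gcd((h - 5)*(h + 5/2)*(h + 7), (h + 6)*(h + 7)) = h + 7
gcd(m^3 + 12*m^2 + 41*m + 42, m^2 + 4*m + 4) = m + 2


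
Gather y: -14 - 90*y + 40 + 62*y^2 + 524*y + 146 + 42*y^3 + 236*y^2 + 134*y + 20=42*y^3 + 298*y^2 + 568*y + 192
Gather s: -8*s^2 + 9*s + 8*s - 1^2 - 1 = -8*s^2 + 17*s - 2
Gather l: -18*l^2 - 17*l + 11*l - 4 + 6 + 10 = -18*l^2 - 6*l + 12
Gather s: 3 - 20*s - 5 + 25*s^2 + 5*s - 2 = 25*s^2 - 15*s - 4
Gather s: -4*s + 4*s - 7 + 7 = 0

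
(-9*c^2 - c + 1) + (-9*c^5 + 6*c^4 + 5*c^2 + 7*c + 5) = -9*c^5 + 6*c^4 - 4*c^2 + 6*c + 6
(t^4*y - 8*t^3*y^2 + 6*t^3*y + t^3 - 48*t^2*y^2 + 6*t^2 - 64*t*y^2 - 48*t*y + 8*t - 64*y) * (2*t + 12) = 2*t^5*y - 16*t^4*y^2 + 24*t^4*y + 2*t^4 - 192*t^3*y^2 + 72*t^3*y + 24*t^3 - 704*t^2*y^2 - 96*t^2*y + 88*t^2 - 768*t*y^2 - 704*t*y + 96*t - 768*y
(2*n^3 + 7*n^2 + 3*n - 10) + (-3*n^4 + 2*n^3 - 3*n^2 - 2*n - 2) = -3*n^4 + 4*n^3 + 4*n^2 + n - 12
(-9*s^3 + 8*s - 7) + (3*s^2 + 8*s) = -9*s^3 + 3*s^2 + 16*s - 7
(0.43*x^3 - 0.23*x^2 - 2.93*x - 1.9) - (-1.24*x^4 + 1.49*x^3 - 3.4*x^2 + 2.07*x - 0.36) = 1.24*x^4 - 1.06*x^3 + 3.17*x^2 - 5.0*x - 1.54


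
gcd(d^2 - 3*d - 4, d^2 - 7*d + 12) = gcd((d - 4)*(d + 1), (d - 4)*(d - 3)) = d - 4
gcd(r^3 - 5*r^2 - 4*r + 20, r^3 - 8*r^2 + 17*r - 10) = r^2 - 7*r + 10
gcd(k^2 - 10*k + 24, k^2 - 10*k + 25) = 1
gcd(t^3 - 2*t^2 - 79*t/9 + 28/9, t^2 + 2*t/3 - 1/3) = t - 1/3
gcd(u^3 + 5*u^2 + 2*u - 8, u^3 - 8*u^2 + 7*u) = u - 1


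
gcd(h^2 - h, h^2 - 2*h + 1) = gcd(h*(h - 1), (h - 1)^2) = h - 1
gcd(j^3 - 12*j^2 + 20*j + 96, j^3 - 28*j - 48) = j^2 - 4*j - 12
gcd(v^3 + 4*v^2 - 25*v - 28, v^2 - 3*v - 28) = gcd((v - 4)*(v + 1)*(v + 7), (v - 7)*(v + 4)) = 1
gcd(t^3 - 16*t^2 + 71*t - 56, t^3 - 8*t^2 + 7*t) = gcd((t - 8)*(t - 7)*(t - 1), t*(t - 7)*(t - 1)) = t^2 - 8*t + 7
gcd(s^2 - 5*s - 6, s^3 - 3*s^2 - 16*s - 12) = s^2 - 5*s - 6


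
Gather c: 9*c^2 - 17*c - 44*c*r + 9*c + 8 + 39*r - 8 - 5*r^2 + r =9*c^2 + c*(-44*r - 8) - 5*r^2 + 40*r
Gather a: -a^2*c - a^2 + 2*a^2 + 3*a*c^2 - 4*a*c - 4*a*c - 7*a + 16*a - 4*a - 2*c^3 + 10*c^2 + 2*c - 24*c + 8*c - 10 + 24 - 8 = a^2*(1 - c) + a*(3*c^2 - 8*c + 5) - 2*c^3 + 10*c^2 - 14*c + 6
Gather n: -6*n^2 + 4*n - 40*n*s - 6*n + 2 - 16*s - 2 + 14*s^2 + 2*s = -6*n^2 + n*(-40*s - 2) + 14*s^2 - 14*s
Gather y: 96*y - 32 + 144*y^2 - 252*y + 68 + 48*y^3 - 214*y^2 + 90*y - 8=48*y^3 - 70*y^2 - 66*y + 28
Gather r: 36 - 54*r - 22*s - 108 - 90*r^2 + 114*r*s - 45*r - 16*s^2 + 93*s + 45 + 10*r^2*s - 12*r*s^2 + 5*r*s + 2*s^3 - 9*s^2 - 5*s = r^2*(10*s - 90) + r*(-12*s^2 + 119*s - 99) + 2*s^3 - 25*s^2 + 66*s - 27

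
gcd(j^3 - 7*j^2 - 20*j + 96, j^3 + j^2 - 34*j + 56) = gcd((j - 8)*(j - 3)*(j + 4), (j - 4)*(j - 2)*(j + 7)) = 1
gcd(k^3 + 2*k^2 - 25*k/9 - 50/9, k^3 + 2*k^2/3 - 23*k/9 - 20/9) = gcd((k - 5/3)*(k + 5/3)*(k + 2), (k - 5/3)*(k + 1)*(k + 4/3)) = k - 5/3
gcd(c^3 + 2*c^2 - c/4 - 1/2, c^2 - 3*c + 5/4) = c - 1/2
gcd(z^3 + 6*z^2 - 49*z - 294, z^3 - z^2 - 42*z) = z^2 - z - 42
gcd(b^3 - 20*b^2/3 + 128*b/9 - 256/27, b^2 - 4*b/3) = b - 4/3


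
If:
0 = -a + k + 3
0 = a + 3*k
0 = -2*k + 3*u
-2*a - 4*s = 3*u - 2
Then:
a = 9/4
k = -3/4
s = -1/4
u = -1/2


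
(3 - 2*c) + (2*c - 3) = 0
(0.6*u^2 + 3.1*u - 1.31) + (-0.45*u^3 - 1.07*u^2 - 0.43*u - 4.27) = -0.45*u^3 - 0.47*u^2 + 2.67*u - 5.58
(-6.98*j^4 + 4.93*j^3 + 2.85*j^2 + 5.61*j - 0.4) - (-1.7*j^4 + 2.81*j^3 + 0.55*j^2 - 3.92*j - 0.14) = -5.28*j^4 + 2.12*j^3 + 2.3*j^2 + 9.53*j - 0.26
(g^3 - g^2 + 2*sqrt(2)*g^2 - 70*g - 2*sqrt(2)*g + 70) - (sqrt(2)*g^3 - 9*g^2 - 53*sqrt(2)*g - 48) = -sqrt(2)*g^3 + g^3 + 2*sqrt(2)*g^2 + 8*g^2 - 70*g + 51*sqrt(2)*g + 118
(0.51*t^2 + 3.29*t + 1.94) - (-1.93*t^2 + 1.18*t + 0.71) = 2.44*t^2 + 2.11*t + 1.23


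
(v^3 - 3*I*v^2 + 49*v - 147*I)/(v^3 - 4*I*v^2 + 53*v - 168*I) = (v - 7*I)/(v - 8*I)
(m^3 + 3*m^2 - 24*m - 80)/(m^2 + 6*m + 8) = (m^2 - m - 20)/(m + 2)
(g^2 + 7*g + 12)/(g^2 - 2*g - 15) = (g + 4)/(g - 5)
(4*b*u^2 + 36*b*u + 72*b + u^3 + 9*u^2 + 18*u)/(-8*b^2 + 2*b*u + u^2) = (u^2 + 9*u + 18)/(-2*b + u)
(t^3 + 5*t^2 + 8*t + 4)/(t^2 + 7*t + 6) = (t^2 + 4*t + 4)/(t + 6)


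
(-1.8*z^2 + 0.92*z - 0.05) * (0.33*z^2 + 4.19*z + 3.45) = -0.594*z^4 - 7.2384*z^3 - 2.3717*z^2 + 2.9645*z - 0.1725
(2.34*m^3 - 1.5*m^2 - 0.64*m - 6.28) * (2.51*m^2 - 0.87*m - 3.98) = 5.8734*m^5 - 5.8008*m^4 - 9.6146*m^3 - 9.236*m^2 + 8.0108*m + 24.9944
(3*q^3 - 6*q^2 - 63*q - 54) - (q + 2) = 3*q^3 - 6*q^2 - 64*q - 56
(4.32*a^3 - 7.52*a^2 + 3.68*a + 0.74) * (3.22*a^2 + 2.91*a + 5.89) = 13.9104*a^5 - 11.6432*a^4 + 15.4112*a^3 - 31.2012*a^2 + 23.8286*a + 4.3586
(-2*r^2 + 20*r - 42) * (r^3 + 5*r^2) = -2*r^5 + 10*r^4 + 58*r^3 - 210*r^2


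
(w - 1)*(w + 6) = w^2 + 5*w - 6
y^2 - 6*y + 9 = (y - 3)^2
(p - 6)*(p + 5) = p^2 - p - 30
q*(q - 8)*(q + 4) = q^3 - 4*q^2 - 32*q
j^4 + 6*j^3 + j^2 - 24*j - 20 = (j - 2)*(j + 1)*(j + 2)*(j + 5)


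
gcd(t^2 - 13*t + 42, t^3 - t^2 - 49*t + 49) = t - 7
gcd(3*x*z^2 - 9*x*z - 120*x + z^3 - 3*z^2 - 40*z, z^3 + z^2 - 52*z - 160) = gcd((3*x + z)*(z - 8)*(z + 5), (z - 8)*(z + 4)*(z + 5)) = z^2 - 3*z - 40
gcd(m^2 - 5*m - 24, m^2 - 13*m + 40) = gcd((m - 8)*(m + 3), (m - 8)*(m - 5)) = m - 8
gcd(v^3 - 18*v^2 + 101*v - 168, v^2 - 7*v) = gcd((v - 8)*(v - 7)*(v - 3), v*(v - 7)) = v - 7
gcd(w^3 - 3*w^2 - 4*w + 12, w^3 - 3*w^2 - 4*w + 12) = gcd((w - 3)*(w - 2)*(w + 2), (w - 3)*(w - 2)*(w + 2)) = w^3 - 3*w^2 - 4*w + 12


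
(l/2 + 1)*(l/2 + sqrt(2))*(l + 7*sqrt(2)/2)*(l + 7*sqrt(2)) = l^4/4 + l^3/2 + 25*sqrt(2)*l^3/8 + 25*sqrt(2)*l^2/4 + 91*l^2/4 + 49*sqrt(2)*l/2 + 91*l/2 + 49*sqrt(2)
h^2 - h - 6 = (h - 3)*(h + 2)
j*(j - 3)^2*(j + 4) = j^4 - 2*j^3 - 15*j^2 + 36*j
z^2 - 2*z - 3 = (z - 3)*(z + 1)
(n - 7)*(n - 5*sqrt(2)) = n^2 - 5*sqrt(2)*n - 7*n + 35*sqrt(2)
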